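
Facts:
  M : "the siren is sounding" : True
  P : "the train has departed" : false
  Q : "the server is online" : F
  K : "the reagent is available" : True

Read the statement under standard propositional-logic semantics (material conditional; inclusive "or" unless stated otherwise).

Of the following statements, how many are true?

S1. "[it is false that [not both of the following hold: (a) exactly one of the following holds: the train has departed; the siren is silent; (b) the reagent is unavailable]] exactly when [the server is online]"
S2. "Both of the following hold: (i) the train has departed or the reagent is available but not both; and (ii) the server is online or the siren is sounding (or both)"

S1: Parsed as ~((P xor ~M) nand ~K) <-> Q

~M = ~T = F
P xor ~M = F xor F = F
~K = ~T = F
(P xor ~M) nand ~K = F nand F = T
~((P xor ~M) nand ~K) = ~T = F
~((P xor ~M) nand ~K) <-> Q = F <-> F = T
So S1 is true.

S2: Parsed as (P xor K) & (Q | M)

P xor K = F xor T = T
Q | M = F | T = T
(P xor K) & (Q | M) = T & T = T
So S2 is true.

Count: 2.

2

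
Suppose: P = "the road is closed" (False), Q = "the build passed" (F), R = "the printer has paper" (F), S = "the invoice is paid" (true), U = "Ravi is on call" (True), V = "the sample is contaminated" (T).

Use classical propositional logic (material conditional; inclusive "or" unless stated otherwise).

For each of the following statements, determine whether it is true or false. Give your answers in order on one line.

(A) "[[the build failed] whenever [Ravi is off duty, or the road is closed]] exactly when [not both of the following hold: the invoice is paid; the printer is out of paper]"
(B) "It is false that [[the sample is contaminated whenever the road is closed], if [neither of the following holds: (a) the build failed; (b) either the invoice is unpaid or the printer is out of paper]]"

(A): In symbols: ((~U | P) -> ~Q) <-> (S nand ~R)

~U = ~T = F
~U | P = F | F = F
~Q = ~F = T
(~U | P) -> ~Q = F -> T = T
~R = ~F = T
S nand ~R = T nand T = F
((~U | P) -> ~Q) <-> (S nand ~R) = T <-> F = F
Hence (A) is false.

(B): This is ~((~Q nor (~S | ~R)) -> (P -> V)).

~Q = ~F = T
~S = ~T = F
~R = ~F = T
~S | ~R = F | T = T
~Q nor (~S | ~R) = T nor T = F
P -> V = F -> T = T
(~Q nor (~S | ~R)) -> (P -> V) = F -> T = T
~((~Q nor (~S | ~R)) -> (P -> V)) = ~T = F
Thus (B) is false.

(A) false / (B) false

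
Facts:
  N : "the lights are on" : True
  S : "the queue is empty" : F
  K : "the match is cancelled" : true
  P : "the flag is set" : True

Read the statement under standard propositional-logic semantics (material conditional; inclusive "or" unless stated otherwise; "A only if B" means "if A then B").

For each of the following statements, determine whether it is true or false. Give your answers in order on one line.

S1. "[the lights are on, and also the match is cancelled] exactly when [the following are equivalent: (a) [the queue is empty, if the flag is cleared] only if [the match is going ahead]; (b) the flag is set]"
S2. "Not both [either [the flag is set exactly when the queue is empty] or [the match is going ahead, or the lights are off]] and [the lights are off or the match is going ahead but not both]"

S1: Formalization: (N and K) iff (((not P -> S) -> not K) iff P)

N and K = True and True = True
not P = not True = False
not P -> S = False -> False = True
not K = not True = False
(not P -> S) -> not K = True -> False = False
((not P -> S) -> not K) iff P = False iff True = False
(N and K) iff (((not P -> S) -> not K) iff P) = True iff False = False
Hence S1 is false.

S2: Parsed as ((P iff S) or (not K or not N)) nand (not N xor not K)

P iff S = True iff False = False
not K = not True = False
not N = not True = False
not K or not N = False or False = False
(P iff S) or (not K or not N) = False or False = False
not N = not True = False
not K = not True = False
not N xor not K = False xor False = False
((P iff S) or (not K or not N)) nand (not N xor not K) = False nand False = True
Hence S2 is true.

S1 F, S2 T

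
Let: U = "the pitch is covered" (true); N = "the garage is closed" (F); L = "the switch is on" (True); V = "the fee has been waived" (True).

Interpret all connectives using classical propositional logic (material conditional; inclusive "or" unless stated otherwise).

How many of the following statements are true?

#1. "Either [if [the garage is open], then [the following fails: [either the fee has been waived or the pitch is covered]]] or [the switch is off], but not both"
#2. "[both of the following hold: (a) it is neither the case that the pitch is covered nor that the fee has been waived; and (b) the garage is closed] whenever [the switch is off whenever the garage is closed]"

#1: In symbols: (¬N → ¬(V ∨ U)) ⊕ ¬L

¬N = ¬F = T
V ∨ U = T ∨ T = T
¬(V ∨ U) = ¬T = F
¬N → ¬(V ∨ U) = T → F = F
¬L = ¬T = F
(¬N → ¬(V ∨ U)) ⊕ ¬L = F ⊕ F = F
So #1 is false.

#2: In symbols: (N → ¬L) → ((U ↓ V) ∧ N)

¬L = ¬T = F
N → ¬L = F → F = T
U ↓ V = T ↓ T = F
(U ↓ V) ∧ N = F ∧ F = F
(N → ¬L) → ((U ↓ V) ∧ N) = T → F = F
So #2 is false.

0 of the 2 statements are true (none).

0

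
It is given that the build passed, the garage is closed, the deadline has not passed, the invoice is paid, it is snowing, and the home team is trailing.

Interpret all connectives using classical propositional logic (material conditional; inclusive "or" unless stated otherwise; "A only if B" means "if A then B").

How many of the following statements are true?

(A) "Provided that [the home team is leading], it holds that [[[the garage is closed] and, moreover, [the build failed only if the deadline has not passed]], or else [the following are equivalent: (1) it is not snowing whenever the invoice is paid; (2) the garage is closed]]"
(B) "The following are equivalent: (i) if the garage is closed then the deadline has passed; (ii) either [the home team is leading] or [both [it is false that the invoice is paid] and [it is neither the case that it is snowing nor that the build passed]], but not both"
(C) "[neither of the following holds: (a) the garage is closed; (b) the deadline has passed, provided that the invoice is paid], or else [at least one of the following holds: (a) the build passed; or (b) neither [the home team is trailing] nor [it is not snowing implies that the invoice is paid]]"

3

Let V = "the home team is leading" (F), Q = "the garage is closed" (T), P = "the build passed" (T), R = "the deadline has passed" (F), S = "the invoice is paid" (T), U = "it is snowing" (T).

(A): Formalization: V -> ((Q & (~P -> ~R)) | ((S -> ~U) <-> Q))

~P = ~T = F
~R = ~F = T
~P -> ~R = F -> T = T
Q & (~P -> ~R) = T & T = T
~U = ~T = F
S -> ~U = T -> F = F
(S -> ~U) <-> Q = F <-> T = F
(Q & (~P -> ~R)) | ((S -> ~U) <-> Q) = T | F = T
V -> ((Q & (~P -> ~R)) | ((S -> ~U) <-> Q)) = F -> T = T
So (A) is true.

(B): In symbols: (Q -> R) <-> (V xor (~S & (U nor P)))

Q -> R = T -> F = F
~S = ~T = F
U nor P = T nor T = F
~S & (U nor P) = F & F = F
V xor (~S & (U nor P)) = F xor F = F
(Q -> R) <-> (V xor (~S & (U nor P))) = F <-> F = T
So (B) is true.

(C): Parsed as (Q nor (S -> R)) | (P | (~V nor (~U -> S)))

S -> R = T -> F = F
Q nor (S -> R) = T nor F = F
~V = ~F = T
~U = ~T = F
~U -> S = F -> T = T
~V nor (~U -> S) = T nor T = F
P | (~V nor (~U -> S)) = T | F = T
(Q nor (S -> R)) | (P | (~V nor (~U -> S))) = F | T = T
So (C) is true.

True statements: 3.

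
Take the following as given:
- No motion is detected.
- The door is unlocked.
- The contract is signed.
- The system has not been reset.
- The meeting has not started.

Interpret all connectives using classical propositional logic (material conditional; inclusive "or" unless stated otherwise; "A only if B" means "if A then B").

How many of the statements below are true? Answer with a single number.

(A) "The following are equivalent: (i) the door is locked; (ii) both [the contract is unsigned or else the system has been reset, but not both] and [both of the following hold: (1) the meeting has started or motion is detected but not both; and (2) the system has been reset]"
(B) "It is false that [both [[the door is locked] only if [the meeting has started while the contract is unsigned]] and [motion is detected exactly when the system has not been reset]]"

Let Q = "the door is locked" (F), D = "the contract is signed" (T), P = "the system has been reset" (F), M = "the meeting has started" (F), H = "motion is detected" (F).

(A): Parsed as Q ↔ ((¬D ⊕ P) ∧ ((M ⊕ H) ∧ P))

¬D = ¬T = F
¬D ⊕ P = F ⊕ F = F
M ⊕ H = F ⊕ F = F
(M ⊕ H) ∧ P = F ∧ F = F
(¬D ⊕ P) ∧ ((M ⊕ H) ∧ P) = F ∧ F = F
Q ↔ ((¬D ⊕ P) ∧ ((M ⊕ H) ∧ P)) = F ↔ F = T
Hence (A) is true.

(B): This is ¬((Q → (M ∧ ¬D)) ∧ (H ↔ ¬P)).

¬D = ¬T = F
M ∧ ¬D = F ∧ F = F
Q → (M ∧ ¬D) = F → F = T
¬P = ¬F = T
H ↔ ¬P = F ↔ T = F
(Q → (M ∧ ¬D)) ∧ (H ↔ ¬P) = T ∧ F = F
¬((Q → (M ∧ ¬D)) ∧ (H ↔ ¬P)) = ¬F = T
Hence (B) is true.

True statements: 2 ((A), (B)).

2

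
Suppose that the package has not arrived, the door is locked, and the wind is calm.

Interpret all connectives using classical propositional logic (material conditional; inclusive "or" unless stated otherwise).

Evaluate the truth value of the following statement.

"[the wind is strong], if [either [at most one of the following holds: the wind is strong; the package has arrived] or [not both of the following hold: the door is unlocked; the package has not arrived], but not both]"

Let L = "the wind is strong" (F), N = "the package has arrived" (F), Q = "the door is locked" (T).
This is ((L ↑ N) ⊕ (¬Q ↑ ¬N)) → L.

L ↑ N = F ↑ F = T
¬Q = ¬T = F
¬N = ¬F = T
¬Q ↑ ¬N = F ↑ T = T
(L ↑ N) ⊕ (¬Q ↑ ¬N) = T ⊕ T = F
((L ↑ N) ⊕ (¬Q ↑ ¬N)) → L = F → F = T

The statement is true.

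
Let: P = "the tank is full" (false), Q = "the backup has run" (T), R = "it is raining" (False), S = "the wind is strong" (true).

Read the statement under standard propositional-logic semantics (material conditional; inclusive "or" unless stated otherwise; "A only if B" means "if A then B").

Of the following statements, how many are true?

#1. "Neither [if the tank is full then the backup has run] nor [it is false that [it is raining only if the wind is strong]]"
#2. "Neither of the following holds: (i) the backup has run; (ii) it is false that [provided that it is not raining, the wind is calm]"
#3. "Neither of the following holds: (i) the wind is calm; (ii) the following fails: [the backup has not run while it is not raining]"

#1: Formalization: (P -> Q) nor ~(R -> S)

P -> Q = F -> T = T
R -> S = F -> T = T
~(R -> S) = ~T = F
(P -> Q) nor ~(R -> S) = T nor F = F
Thus #1 is false.

#2: Formalization: Q nor ~(~R -> ~S)

~R = ~F = T
~S = ~T = F
~R -> ~S = T -> F = F
~(~R -> ~S) = ~F = T
Q nor ~(~R -> ~S) = T nor T = F
Hence #2 is false.

#3: In symbols: ~S nor ~(~Q & ~R)

~S = ~T = F
~Q = ~T = F
~R = ~F = T
~Q & ~R = F & T = F
~(~Q & ~R) = ~F = T
~S nor ~(~Q & ~R) = F nor T = F
Thus #3 is false.

Count: 0.

0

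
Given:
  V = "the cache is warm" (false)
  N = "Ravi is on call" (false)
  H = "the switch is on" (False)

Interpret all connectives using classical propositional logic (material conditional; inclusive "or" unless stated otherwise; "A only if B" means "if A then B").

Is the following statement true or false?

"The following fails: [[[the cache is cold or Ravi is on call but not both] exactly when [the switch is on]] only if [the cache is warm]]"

This is ~(((~V xor N) <-> H) -> V).

~V = ~F = T
~V xor N = T xor F = T
(~V xor N) <-> H = T <-> F = F
((~V xor N) <-> H) -> V = F -> F = T
~(((~V xor N) <-> H) -> V) = ~T = F

false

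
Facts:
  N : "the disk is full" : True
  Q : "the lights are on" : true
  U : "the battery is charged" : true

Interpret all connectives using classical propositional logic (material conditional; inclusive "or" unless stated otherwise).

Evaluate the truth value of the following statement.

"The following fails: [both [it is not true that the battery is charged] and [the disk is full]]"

In symbols: not (not U and N)

not U = not True = False
not U and N = False and True = False
not (not U and N) = not False = True

The statement is true.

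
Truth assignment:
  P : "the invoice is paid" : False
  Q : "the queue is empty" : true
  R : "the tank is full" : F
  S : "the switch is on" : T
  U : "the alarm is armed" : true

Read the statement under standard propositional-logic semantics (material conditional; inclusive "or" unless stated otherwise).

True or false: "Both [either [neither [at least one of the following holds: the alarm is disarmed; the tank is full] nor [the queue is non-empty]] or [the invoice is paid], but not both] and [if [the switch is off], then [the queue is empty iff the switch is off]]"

Formalization: (((~U | R) nor ~Q) xor P) & (~S -> (Q <-> ~S))

~U = ~T = F
~U | R = F | F = F
~Q = ~T = F
(~U | R) nor ~Q = F nor F = T
((~U | R) nor ~Q) xor P = T xor F = T
~S = ~T = F
~S = ~T = F
Q <-> ~S = T <-> F = F
~S -> (Q <-> ~S) = F -> F = T
(((~U | R) nor ~Q) xor P) & (~S -> (Q <-> ~S)) = T & T = T

true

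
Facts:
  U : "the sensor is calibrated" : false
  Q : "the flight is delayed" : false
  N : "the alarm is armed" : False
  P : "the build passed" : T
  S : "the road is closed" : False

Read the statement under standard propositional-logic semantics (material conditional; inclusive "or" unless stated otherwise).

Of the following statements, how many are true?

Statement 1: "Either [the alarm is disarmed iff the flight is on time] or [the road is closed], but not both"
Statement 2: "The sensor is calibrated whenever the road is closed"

Statement 1: Formalization: (not N iff not Q) xor S

not N = not False = True
not Q = not False = True
not N iff not Q = True iff True = True
(not N iff not Q) xor S = True xor False = True
Hence Statement 1 is true.

Statement 2: This is S -> U.

S -> U = False -> False = True
Hence Statement 2 is true.

Count: 2.

2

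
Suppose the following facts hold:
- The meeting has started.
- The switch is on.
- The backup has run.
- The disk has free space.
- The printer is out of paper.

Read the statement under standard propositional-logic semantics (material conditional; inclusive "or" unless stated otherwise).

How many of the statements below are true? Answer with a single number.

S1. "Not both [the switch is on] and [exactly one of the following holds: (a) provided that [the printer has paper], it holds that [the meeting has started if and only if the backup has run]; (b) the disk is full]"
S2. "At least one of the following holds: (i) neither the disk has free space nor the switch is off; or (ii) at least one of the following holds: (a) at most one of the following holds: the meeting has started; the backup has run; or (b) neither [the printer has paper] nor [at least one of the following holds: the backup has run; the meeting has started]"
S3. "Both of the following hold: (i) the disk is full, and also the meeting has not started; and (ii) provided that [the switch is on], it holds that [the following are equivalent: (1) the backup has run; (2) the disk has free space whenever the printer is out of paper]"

0

Let W = "the switch is on" (T), K = "the printer has paper" (F), H = "the meeting has started" (T), G = "the backup has run" (T), R = "the disk is full" (F).

S1: This is W ↑ ((K → (H ↔ G)) ⊕ R).

H ↔ G = T ↔ T = T
K → (H ↔ G) = F → T = T
(K → (H ↔ G)) ⊕ R = T ⊕ F = T
W ↑ ((K → (H ↔ G)) ⊕ R) = T ↑ T = F
Thus S1 is false.

S2: Parsed as (¬R ↓ ¬W) ∨ ((H ↑ G) ∨ (K ↓ (G ∨ H)))

¬R = ¬F = T
¬W = ¬T = F
¬R ↓ ¬W = T ↓ F = F
H ↑ G = T ↑ T = F
G ∨ H = T ∨ T = T
K ↓ (G ∨ H) = F ↓ T = F
(H ↑ G) ∨ (K ↓ (G ∨ H)) = F ∨ F = F
(¬R ↓ ¬W) ∨ ((H ↑ G) ∨ (K ↓ (G ∨ H))) = F ∨ F = F
Hence S2 is false.

S3: This is (R ∧ ¬H) ∧ (W → (G ↔ (¬K → ¬R))).

¬H = ¬T = F
R ∧ ¬H = F ∧ F = F
¬K = ¬F = T
¬R = ¬F = T
¬K → ¬R = T → T = T
G ↔ (¬K → ¬R) = T ↔ T = T
W → (G ↔ (¬K → ¬R)) = T → T = T
(R ∧ ¬H) ∧ (W → (G ↔ (¬K → ¬R))) = F ∧ T = F
Hence S3 is false.

0 of the 3 statements are true (none).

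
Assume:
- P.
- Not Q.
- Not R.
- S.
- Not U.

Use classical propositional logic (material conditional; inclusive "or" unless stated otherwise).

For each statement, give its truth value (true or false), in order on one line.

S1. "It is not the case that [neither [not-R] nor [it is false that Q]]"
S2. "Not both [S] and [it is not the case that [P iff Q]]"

S1: Formalization: ¬(¬R ↓ ¬Q)

¬R = ¬F = T
¬Q = ¬F = T
¬R ↓ ¬Q = T ↓ T = F
¬(¬R ↓ ¬Q) = ¬F = T
Thus S1 is true.

S2: Formalization: S ↑ ¬(P ↔ Q)

P ↔ Q = T ↔ F = F
¬(P ↔ Q) = ¬F = T
S ↑ ¬(P ↔ Q) = T ↑ T = F
Thus S2 is false.

S1 T / S2 F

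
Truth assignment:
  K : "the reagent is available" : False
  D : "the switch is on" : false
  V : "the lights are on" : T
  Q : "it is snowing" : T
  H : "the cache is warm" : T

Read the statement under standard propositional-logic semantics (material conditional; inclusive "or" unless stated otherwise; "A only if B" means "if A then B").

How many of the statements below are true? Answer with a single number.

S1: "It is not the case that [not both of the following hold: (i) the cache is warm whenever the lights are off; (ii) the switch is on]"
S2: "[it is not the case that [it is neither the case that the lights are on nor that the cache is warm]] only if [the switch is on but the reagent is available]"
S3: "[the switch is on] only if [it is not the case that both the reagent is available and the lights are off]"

1

S1: Parsed as not ((not V -> H) nand D)

not V = not True = False
not V -> H = False -> True = True
(not V -> H) nand D = True nand False = True
not ((not V -> H) nand D) = not True = False
Hence S1 is false.

S2: In symbols: not (V nor H) -> (D and K)

V nor H = True nor True = False
not (V nor H) = not False = True
D and K = False and False = False
not (V nor H) -> (D and K) = True -> False = False
So S2 is false.

S3: Parsed as D -> (K nand not V)

not V = not True = False
K nand not V = False nand False = True
D -> (K nand not V) = False -> True = True
Thus S3 is true.

1 of the 3 statements is true.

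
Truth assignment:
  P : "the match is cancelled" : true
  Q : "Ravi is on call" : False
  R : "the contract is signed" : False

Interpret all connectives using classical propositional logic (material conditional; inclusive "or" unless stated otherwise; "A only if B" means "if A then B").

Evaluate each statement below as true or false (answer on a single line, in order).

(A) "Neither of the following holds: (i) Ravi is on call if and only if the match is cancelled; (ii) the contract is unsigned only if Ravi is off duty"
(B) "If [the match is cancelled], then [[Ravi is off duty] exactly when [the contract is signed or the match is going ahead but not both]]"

(A): In symbols: (Q <-> P) nor (~R -> ~Q)

Q <-> P = F <-> T = F
~R = ~F = T
~Q = ~F = T
~R -> ~Q = T -> T = T
(Q <-> P) nor (~R -> ~Q) = F nor T = F
So (A) is false.

(B): In symbols: P -> (~Q <-> (R xor ~P))

~Q = ~F = T
~P = ~T = F
R xor ~P = F xor F = F
~Q <-> (R xor ~P) = T <-> F = F
P -> (~Q <-> (R xor ~P)) = T -> F = F
Thus (B) is false.

(A) false; (B) false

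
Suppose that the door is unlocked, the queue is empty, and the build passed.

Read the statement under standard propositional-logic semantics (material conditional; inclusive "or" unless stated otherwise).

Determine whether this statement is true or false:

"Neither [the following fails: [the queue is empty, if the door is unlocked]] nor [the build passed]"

Let K = "the door is locked" (F), Q = "the queue is empty" (T), D = "the build passed" (T).
In symbols: ~(~K -> Q) nor D

~K = ~F = T
~K -> Q = T -> T = T
~(~K -> Q) = ~T = F
~(~K -> Q) nor D = F nor T = F

false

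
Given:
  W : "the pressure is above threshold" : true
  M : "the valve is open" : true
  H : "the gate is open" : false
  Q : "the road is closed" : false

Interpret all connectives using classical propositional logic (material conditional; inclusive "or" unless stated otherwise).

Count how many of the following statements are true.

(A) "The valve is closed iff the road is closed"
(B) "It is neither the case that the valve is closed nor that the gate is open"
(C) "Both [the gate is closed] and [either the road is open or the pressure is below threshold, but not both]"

3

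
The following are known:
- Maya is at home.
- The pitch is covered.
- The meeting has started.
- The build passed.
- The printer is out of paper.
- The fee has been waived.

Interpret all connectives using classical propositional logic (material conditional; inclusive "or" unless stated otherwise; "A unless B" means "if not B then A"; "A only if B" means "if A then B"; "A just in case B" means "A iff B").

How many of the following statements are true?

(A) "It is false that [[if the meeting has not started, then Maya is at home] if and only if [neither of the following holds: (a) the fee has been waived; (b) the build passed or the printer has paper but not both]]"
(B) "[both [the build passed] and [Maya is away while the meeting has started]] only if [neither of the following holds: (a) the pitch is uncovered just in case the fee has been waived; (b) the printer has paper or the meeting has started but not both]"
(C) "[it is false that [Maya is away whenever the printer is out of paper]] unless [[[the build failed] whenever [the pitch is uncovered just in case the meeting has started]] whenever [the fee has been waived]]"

Let R = "the meeting has started" (T), P = "Maya is at home" (T), V = "the fee has been waived" (T), S = "the build passed" (T), U = "the printer has paper" (F), Q = "the pitch is covered" (T).

(A): Parsed as ¬((¬R → P) ↔ (V ↓ (S ⊕ U)))

¬R = ¬T = F
¬R → P = F → T = T
S ⊕ U = T ⊕ F = T
V ↓ (S ⊕ U) = T ↓ T = F
(¬R → P) ↔ (V ↓ (S ⊕ U)) = T ↔ F = F
¬((¬R → P) ↔ (V ↓ (S ⊕ U))) = ¬F = T
So (A) is true.

(B): This is (S ∧ (¬P ∧ R)) → ((¬Q ↔ V) ↓ (U ⊕ R)).

¬P = ¬T = F
¬P ∧ R = F ∧ T = F
S ∧ (¬P ∧ R) = T ∧ F = F
¬Q = ¬T = F
¬Q ↔ V = F ↔ T = F
U ⊕ R = F ⊕ T = T
(¬Q ↔ V) ↓ (U ⊕ R) = F ↓ T = F
(S ∧ (¬P ∧ R)) → ((¬Q ↔ V) ↓ (U ⊕ R)) = F → F = T
Hence (B) is true.

(C): Formalization: ¬(¬U → ¬P) ∨ (V → ((¬Q ↔ R) → ¬S))

¬U = ¬F = T
¬P = ¬T = F
¬U → ¬P = T → F = F
¬(¬U → ¬P) = ¬F = T
¬Q = ¬T = F
¬Q ↔ R = F ↔ T = F
¬S = ¬T = F
(¬Q ↔ R) → ¬S = F → F = T
V → ((¬Q ↔ R) → ¬S) = T → T = T
¬(¬U → ¬P) ∨ (V → ((¬Q ↔ R) → ¬S)) = T ∨ T = T
So (C) is true.

Count: 3.

3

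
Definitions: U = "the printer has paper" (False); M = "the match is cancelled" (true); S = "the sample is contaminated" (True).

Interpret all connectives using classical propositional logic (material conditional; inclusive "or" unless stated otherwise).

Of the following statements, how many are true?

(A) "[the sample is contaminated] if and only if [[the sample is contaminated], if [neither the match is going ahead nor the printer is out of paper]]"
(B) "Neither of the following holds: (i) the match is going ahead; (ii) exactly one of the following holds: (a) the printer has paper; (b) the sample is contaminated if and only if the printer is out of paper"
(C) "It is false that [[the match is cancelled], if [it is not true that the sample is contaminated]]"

(A): This is S <-> ((~M nor ~U) -> S).

~M = ~T = F
~U = ~F = T
~M nor ~U = F nor T = F
(~M nor ~U) -> S = F -> T = T
S <-> ((~M nor ~U) -> S) = T <-> T = T
Hence (A) is true.

(B): Parsed as ~M nor (U xor (S <-> ~U))

~M = ~T = F
~U = ~F = T
S <-> ~U = T <-> T = T
U xor (S <-> ~U) = F xor T = T
~M nor (U xor (S <-> ~U)) = F nor T = F
Thus (B) is false.

(C): Parsed as ~(~S -> M)

~S = ~T = F
~S -> M = F -> T = T
~(~S -> M) = ~T = F
Thus (C) is false.

1 of the 3 statements is true.

1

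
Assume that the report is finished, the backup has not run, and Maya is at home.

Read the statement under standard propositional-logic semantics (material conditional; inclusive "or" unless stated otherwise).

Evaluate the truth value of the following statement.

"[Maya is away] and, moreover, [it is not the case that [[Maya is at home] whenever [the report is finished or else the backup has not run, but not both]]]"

The statement is false.

Let U = "Maya is at home" (T), H = "the report is finished" (T), N = "the backup has run" (F).
Formalization: ¬U ∧ ¬((H ⊕ ¬N) → U)

¬U = ¬T = F
¬N = ¬F = T
H ⊕ ¬N = T ⊕ T = F
(H ⊕ ¬N) → U = F → T = T
¬((H ⊕ ¬N) → U) = ¬T = F
¬U ∧ ¬((H ⊕ ¬N) → U) = F ∧ F = F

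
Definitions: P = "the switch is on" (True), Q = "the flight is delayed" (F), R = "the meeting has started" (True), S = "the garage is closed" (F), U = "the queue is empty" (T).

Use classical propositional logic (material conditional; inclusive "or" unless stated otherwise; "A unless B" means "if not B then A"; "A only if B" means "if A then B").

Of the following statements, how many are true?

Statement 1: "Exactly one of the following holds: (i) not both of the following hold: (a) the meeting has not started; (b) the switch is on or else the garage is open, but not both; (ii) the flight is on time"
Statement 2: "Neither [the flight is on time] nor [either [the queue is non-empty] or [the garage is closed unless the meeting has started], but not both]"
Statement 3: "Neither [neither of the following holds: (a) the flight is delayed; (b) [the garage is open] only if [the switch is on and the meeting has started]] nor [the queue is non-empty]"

Statement 1: Formalization: (~R nand (P xor ~S)) xor ~Q

~R = ~T = F
~S = ~F = T
P xor ~S = T xor T = F
~R nand (P xor ~S) = F nand F = T
~Q = ~F = T
(~R nand (P xor ~S)) xor ~Q = T xor T = F
Hence Statement 1 is false.

Statement 2: Formalization: ~Q nor (~U xor (S | R))

~Q = ~F = T
~U = ~T = F
S | R = F | T = T
~U xor (S | R) = F xor T = T
~Q nor (~U xor (S | R)) = T nor T = F
Thus Statement 2 is false.

Statement 3: Formalization: (Q nor (~S -> (P & R))) nor ~U

~S = ~F = T
P & R = T & T = T
~S -> (P & R) = T -> T = T
Q nor (~S -> (P & R)) = F nor T = F
~U = ~T = F
(Q nor (~S -> (P & R))) nor ~U = F nor F = T
Hence Statement 3 is true.

1 of the 3 statements is true (Statement 3).

1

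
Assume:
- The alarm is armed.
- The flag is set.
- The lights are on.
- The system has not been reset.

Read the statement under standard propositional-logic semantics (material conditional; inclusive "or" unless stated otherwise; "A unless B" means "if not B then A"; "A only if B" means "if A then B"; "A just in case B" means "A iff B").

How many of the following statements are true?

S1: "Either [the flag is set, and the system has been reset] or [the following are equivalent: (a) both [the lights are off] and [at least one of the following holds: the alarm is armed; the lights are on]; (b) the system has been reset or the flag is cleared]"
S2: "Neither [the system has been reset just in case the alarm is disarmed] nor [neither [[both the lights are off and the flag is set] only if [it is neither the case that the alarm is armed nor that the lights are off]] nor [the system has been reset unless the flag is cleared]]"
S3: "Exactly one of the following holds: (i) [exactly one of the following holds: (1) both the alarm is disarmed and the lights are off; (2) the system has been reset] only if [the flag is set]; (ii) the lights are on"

Let W = "the flag is set" (T), N = "the system has been reset" (F), U = "the lights are on" (T), L = "the alarm is armed" (T).

S1: Formalization: (W & N) | ((~U & (L | U)) <-> (N | ~W))

W & N = T & F = F
~U = ~T = F
L | U = T | T = T
~U & (L | U) = F & T = F
~W = ~T = F
N | ~W = F | F = F
(~U & (L | U)) <-> (N | ~W) = F <-> F = T
(W & N) | ((~U & (L | U)) <-> (N | ~W)) = F | T = T
Hence S1 is true.

S2: This is (N <-> ~L) nor (((~U & W) -> (L nor ~U)) nor (N | ~W)).

~L = ~T = F
N <-> ~L = F <-> F = T
~U = ~T = F
~U & W = F & T = F
~U = ~T = F
L nor ~U = T nor F = F
(~U & W) -> (L nor ~U) = F -> F = T
~W = ~T = F
N | ~W = F | F = F
((~U & W) -> (L nor ~U)) nor (N | ~W) = T nor F = F
(N <-> ~L) nor (((~U & W) -> (L nor ~U)) nor (N | ~W)) = T nor F = F
Hence S2 is false.

S3: This is (((~L & ~U) xor N) -> W) xor U.

~L = ~T = F
~U = ~T = F
~L & ~U = F & F = F
(~L & ~U) xor N = F xor F = F
((~L & ~U) xor N) -> W = F -> T = T
(((~L & ~U) xor N) -> W) xor U = T xor T = F
So S3 is false.

1 of the 3 statements is true.

1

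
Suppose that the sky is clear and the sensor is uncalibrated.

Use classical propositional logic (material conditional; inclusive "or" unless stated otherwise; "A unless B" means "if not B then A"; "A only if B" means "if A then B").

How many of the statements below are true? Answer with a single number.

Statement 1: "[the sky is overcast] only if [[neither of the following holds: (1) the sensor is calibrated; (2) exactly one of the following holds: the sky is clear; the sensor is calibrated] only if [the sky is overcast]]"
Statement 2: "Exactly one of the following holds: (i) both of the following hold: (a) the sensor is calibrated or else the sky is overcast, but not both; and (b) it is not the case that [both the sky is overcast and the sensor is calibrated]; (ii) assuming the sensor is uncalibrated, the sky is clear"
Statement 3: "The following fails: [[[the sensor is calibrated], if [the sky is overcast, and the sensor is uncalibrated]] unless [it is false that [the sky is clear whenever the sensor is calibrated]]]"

2

Let P = "the sky is overcast" (F), Q = "the sensor is calibrated" (F).

Statement 1: This is P → ((Q ↓ (¬P ⊕ Q)) → P).

¬P = ¬F = T
¬P ⊕ Q = T ⊕ F = T
Q ↓ (¬P ⊕ Q) = F ↓ T = F
(Q ↓ (¬P ⊕ Q)) → P = F → F = T
P → ((Q ↓ (¬P ⊕ Q)) → P) = F → T = T
So Statement 1 is true.

Statement 2: In symbols: ((Q ⊕ P) ∧ ¬(P ∧ Q)) ⊕ (¬Q → ¬P)

Q ⊕ P = F ⊕ F = F
P ∧ Q = F ∧ F = F
¬(P ∧ Q) = ¬F = T
(Q ⊕ P) ∧ ¬(P ∧ Q) = F ∧ T = F
¬Q = ¬F = T
¬P = ¬F = T
¬Q → ¬P = T → T = T
((Q ⊕ P) ∧ ¬(P ∧ Q)) ⊕ (¬Q → ¬P) = F ⊕ T = T
Hence Statement 2 is true.

Statement 3: This is ¬(((P ∧ ¬Q) → Q) ∨ ¬(Q → ¬P)).

¬Q = ¬F = T
P ∧ ¬Q = F ∧ T = F
(P ∧ ¬Q) → Q = F → F = T
¬P = ¬F = T
Q → ¬P = F → T = T
¬(Q → ¬P) = ¬T = F
((P ∧ ¬Q) → Q) ∨ ¬(Q → ¬P) = T ∨ F = T
¬(((P ∧ ¬Q) → Q) ∨ ¬(Q → ¬P)) = ¬T = F
So Statement 3 is false.

True statements: 2 (Statement 1, Statement 2).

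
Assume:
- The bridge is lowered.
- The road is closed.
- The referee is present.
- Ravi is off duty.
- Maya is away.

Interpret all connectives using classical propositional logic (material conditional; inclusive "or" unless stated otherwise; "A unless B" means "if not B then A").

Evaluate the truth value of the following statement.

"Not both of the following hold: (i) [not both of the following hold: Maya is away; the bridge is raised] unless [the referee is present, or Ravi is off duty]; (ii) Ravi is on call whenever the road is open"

The statement is false.

Let K = "Maya is at home" (False), Q = "the bridge is raised" (False), R = "the referee is present" (True), G = "Ravi is on call" (False), H = "the road is closed" (True).
Parsed as ((not K nand Q) or (R or not G)) nand (not H -> G)

not K = not False = True
not K nand Q = True nand False = True
not G = not False = True
R or not G = True or True = True
(not K nand Q) or (R or not G) = True or True = True
not H = not True = False
not H -> G = False -> False = True
((not K nand Q) or (R or not G)) nand (not H -> G) = True nand True = False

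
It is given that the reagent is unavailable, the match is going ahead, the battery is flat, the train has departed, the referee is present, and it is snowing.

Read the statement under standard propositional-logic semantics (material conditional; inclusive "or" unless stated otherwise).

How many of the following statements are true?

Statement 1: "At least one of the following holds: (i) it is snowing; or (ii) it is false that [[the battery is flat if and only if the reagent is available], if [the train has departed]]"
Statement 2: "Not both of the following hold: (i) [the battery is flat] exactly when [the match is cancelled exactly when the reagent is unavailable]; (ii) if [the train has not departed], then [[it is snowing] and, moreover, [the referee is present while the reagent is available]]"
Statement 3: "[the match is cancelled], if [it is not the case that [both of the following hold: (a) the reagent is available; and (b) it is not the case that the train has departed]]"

Let V = "it is snowing" (True), U = "the train has departed" (True), P = "the battery is charged" (False), D = "the reagent is available" (False), Q = "the match is cancelled" (False), N = "the referee is present" (True).

Statement 1: Formalization: V or not (U -> (not P iff D))

not P = not False = True
not P iff D = True iff False = False
U -> (not P iff D) = True -> False = False
not (U -> (not P iff D)) = not False = True
V or not (U -> (not P iff D)) = True or True = True
So Statement 1 is true.

Statement 2: In symbols: (not P iff (Q iff not D)) nand (not U -> (V and (N and D)))

not P = not False = True
not D = not False = True
Q iff not D = False iff True = False
not P iff (Q iff not D) = True iff False = False
not U = not True = False
N and D = True and False = False
V and (N and D) = True and False = False
not U -> (V and (N and D)) = False -> False = True
(not P iff (Q iff not D)) nand (not U -> (V and (N and D))) = False nand True = True
Thus Statement 2 is true.

Statement 3: In symbols: not (D and not U) -> Q

not U = not True = False
D and not U = False and False = False
not (D and not U) = not False = True
not (D and not U) -> Q = True -> False = False
So Statement 3 is false.

True statements: 2 (Statement 1, Statement 2).

2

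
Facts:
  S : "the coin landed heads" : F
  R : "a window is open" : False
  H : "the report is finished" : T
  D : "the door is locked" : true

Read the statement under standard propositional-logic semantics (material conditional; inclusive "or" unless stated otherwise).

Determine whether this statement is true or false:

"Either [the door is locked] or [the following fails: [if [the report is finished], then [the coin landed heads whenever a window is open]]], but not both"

Values: D=T, H=T, R=F, S=F.
In symbols: D xor ~(H -> (R -> S))

R -> S = F -> F = T
H -> (R -> S) = T -> T = T
~(H -> (R -> S)) = ~T = F
D xor ~(H -> (R -> S)) = T xor F = T

The statement is true.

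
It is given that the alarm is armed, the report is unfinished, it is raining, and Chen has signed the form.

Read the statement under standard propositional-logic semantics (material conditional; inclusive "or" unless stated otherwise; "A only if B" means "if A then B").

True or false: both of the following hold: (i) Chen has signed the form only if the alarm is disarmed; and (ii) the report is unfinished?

False.

Let S = "Chen has signed the form" (True), P = "the alarm is armed" (True), Q = "the report is finished" (False).
Formalization: (S -> not P) and not Q

not P = not True = False
S -> not P = True -> False = False
not Q = not False = True
(S -> not P) and not Q = False and True = False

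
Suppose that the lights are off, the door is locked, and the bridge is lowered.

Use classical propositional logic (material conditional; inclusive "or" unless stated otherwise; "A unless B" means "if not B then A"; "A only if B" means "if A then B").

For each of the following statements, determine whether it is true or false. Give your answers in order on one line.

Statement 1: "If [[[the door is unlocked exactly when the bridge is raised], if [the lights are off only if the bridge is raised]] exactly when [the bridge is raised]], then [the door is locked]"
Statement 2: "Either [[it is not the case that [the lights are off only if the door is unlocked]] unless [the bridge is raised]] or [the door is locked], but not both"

Statement 1 T, Statement 2 F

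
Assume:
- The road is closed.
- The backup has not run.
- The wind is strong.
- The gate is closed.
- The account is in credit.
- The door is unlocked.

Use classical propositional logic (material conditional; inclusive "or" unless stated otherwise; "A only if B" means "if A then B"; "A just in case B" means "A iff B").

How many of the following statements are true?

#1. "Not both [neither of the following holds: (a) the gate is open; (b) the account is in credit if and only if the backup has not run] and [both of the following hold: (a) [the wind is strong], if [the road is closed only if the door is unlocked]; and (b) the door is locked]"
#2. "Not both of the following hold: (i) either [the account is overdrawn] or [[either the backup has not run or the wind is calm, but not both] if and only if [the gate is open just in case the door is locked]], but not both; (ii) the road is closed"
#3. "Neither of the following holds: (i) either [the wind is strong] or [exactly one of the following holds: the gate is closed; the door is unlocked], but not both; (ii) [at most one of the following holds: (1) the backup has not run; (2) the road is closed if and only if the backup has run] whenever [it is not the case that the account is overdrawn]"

Let S = "the gate is open" (F), U = "the account is overdrawn" (F), Q = "the backup has run" (F), P = "the road is closed" (T), V = "the door is locked" (F), R = "the wind is strong" (T).

#1: This is (S nor (~U <-> ~Q)) nand (((P -> ~V) -> R) & V).

~U = ~F = T
~Q = ~F = T
~U <-> ~Q = T <-> T = T
S nor (~U <-> ~Q) = F nor T = F
~V = ~F = T
P -> ~V = T -> T = T
(P -> ~V) -> R = T -> T = T
((P -> ~V) -> R) & V = T & F = F
(S nor (~U <-> ~Q)) nand (((P -> ~V) -> R) & V) = F nand F = T
So #1 is true.

#2: This is (U xor ((~Q xor ~R) <-> (S <-> V))) nand P.

~Q = ~F = T
~R = ~T = F
~Q xor ~R = T xor F = T
S <-> V = F <-> F = T
(~Q xor ~R) <-> (S <-> V) = T <-> T = T
U xor ((~Q xor ~R) <-> (S <-> V)) = F xor T = T
(U xor ((~Q xor ~R) <-> (S <-> V))) nand P = T nand T = F
Hence #2 is false.

#3: In symbols: (R xor (~S xor ~V)) nor (~U -> (~Q nand (P <-> Q)))

~S = ~F = T
~V = ~F = T
~S xor ~V = T xor T = F
R xor (~S xor ~V) = T xor F = T
~U = ~F = T
~Q = ~F = T
P <-> Q = T <-> F = F
~Q nand (P <-> Q) = T nand F = T
~U -> (~Q nand (P <-> Q)) = T -> T = T
(R xor (~S xor ~V)) nor (~U -> (~Q nand (P <-> Q))) = T nor T = F
Thus #3 is false.

Count: 1.

1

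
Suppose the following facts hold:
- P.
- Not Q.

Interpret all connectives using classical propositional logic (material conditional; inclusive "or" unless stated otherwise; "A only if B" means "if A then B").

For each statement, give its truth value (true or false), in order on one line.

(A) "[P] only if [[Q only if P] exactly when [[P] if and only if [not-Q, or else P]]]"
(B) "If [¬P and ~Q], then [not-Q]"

(A): Formalization: P -> ((Q -> P) iff (P iff (not Q or P)))

Q -> P = False -> True = True
not Q = not False = True
not Q or P = True or True = True
P iff (not Q or P) = True iff True = True
(Q -> P) iff (P iff (not Q or P)) = True iff True = True
P -> ((Q -> P) iff (P iff (not Q or P))) = True -> True = True
So (A) is true.

(B): In symbols: (not P and not Q) -> not Q

not P = not True = False
not Q = not False = True
not P and not Q = False and True = False
not Q = not False = True
(not P and not Q) -> not Q = False -> True = True
So (B) is true.

(A) true / (B) true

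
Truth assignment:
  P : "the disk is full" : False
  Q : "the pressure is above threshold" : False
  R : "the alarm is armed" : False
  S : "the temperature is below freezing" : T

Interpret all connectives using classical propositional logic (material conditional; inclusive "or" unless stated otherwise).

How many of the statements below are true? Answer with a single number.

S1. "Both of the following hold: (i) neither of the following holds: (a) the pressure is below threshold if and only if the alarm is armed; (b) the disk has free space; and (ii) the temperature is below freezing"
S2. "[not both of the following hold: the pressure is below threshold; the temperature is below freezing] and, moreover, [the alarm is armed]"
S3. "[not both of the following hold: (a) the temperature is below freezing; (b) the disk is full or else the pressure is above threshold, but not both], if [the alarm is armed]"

1

S1: This is ((not Q iff R) nor not P) and S.

not Q = not False = True
not Q iff R = True iff False = False
not P = not False = True
(not Q iff R) nor not P = False nor True = False
((not Q iff R) nor not P) and S = False and True = False
So S1 is false.

S2: Formalization: (not Q nand S) and R

not Q = not False = True
not Q nand S = True nand True = False
(not Q nand S) and R = False and False = False
Thus S2 is false.

S3: Formalization: R -> (S nand (P xor Q))

P xor Q = False xor False = False
S nand (P xor Q) = True nand False = True
R -> (S nand (P xor Q)) = False -> True = True
So S3 is true.

1 of the 3 statements is true.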